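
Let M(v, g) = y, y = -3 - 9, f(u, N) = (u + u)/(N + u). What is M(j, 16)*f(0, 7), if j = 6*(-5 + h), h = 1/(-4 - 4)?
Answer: 0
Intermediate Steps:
f(u, N) = 2*u/(N + u) (f(u, N) = (2*u)/(N + u) = 2*u/(N + u))
y = -12
h = -⅛ (h = 1/(-8) = -⅛ ≈ -0.12500)
j = -123/4 (j = 6*(-5 - ⅛) = 6*(-41/8) = -123/4 ≈ -30.750)
M(v, g) = -12
M(j, 16)*f(0, 7) = -24*0/(7 + 0) = -24*0/7 = -12*0 = 0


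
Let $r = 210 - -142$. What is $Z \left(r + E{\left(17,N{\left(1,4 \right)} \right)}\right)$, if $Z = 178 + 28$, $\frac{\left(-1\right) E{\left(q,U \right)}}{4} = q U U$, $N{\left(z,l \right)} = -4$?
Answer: $-151616$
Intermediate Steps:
$E{\left(q,U \right)} = - 4 q U^{2}$ ($E{\left(q,U \right)} = - 4 q U U = - 4 U q U = - 4 q U^{2}$)
$Z = 206$
$r = 352$ ($r = 210 + 142 = 352$)
$Z \left(r + E{\left(17,N{\left(1,4 \right)} \right)}\right) = 206 \left(352 - 68 \left(-4\right)^{2}\right) = 206 \left(352 - 68 \cdot 16\right) = 206 \left(352 - 1088\right) = 206 \left(-736\right) = -151616$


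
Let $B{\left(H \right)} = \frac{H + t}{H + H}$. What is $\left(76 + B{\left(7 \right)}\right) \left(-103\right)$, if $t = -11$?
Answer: $- \frac{54590}{7} \approx -7798.6$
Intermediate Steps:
$B{\left(H \right)} = \frac{-11 + H}{2 H}$ ($B{\left(H \right)} = \frac{H - 11}{H + H} = \frac{-11 + H}{2 H}$)
$\left(76 + B{\left(7 \right)}\right) \left(-103\right) = \left(76 + \frac{-11 + 7}{2 \cdot 7}\right) \left(-103\right) = \left(76 + \frac{1}{2} \cdot \frac{1}{7} \left(-4\right)\right) \left(-103\right) = \left(76 - \frac{2}{7}\right) \left(-103\right) = \frac{530}{7} \left(-103\right) = - \frac{54590}{7}$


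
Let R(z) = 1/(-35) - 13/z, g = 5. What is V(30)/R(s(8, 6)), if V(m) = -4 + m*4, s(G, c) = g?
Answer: -1015/23 ≈ -44.130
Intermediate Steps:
s(G, c) = 5
V(m) = -4 + 4*m
R(z) = -1/35 - 13/z (R(z) = 1*(-1/35) - 13/z = -1/35 - 13/z)
V(30)/R(s(8, 6)) = (-4 + 4*30)/(((1/35)*(-455 - 1*5)/5)) = (-4 + 120)/(((1/35)*(⅕)*(-455 - 5))) = 116/(((1/35)*(⅕)*(-460))) = 116/(-92/35) = 116*(-35/92) = -1015/23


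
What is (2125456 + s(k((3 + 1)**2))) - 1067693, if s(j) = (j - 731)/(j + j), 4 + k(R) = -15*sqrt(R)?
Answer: 135394459/128 ≈ 1.0578e+6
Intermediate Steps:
k(R) = -4 - 15*sqrt(R)
s(j) = (-731 + j)/(2*j) (s(j) = (-731 + j)/((2*j)) = (-731 + j)*(1/(2*j)) = (-731 + j)/(2*j))
(2125456 + s(k((3 + 1)**2))) - 1067693 = (2125456 + (-731 + (-4 - 15*sqrt((3 + 1)**2)))/(2*(-4 - 15*sqrt((3 + 1)**2)))) - 1067693 = (2125456 + (-731 + (-4 - 15*sqrt(4**2)))/(2*(-4 - 15*sqrt(4**2)))) - 1067693 = (2125456 + (-731 + (-4 - 15*sqrt(16)))/(2*(-4 - 15*sqrt(16)))) - 1067693 = (2125456 + (-731 + (-4 - 15*4))/(2*(-4 - 15*4))) - 1067693 = (2125456 + (-731 + (-4 - 60))/(2*(-4 - 60))) - 1067693 = (2125456 + (1/2)*(-731 - 64)/(-64)) - 1067693 = (2125456 + (1/2)*(-1/64)*(-795)) - 1067693 = (2125456 + 795/128) - 1067693 = 272059163/128 - 1067693 = 135394459/128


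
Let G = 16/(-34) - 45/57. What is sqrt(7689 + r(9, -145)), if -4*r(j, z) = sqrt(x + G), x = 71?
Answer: sqrt(3208742724 - 323*sqrt(7275898))/646 ≈ 87.675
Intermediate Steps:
G = -407/323 (G = 16*(-1/34) - 45*1/57 = -8/17 - 15/19 = -407/323 ≈ -1.2601)
r(j, z) = -sqrt(7275898)/1292 (r(j, z) = -sqrt(71 - 407/323)/4 = -sqrt(7275898)/1292)
sqrt(7689 + r(9, -145)) = sqrt(7689 - sqrt(7275898)/1292)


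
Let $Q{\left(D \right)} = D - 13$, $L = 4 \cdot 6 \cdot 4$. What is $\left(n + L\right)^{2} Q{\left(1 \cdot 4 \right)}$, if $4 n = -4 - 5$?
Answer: $- \frac{1265625}{16} \approx -79102.0$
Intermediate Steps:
$L = 96$ ($L = 24 \cdot 4 = 96$)
$n = - \frac{9}{4}$ ($n = \frac{-4 - 5}{4} = \frac{1}{4} \left(-9\right) = - \frac{9}{4} \approx -2.25$)
$Q{\left(D \right)} = -13 + D$
$\left(n + L\right)^{2} Q{\left(1 \cdot 4 \right)} = \left(- \frac{9}{4} + 96\right)^{2} \left(-13 + 1 \cdot 4\right) = \left(\frac{375}{4}\right)^{2} \left(-13 + 4\right) = \frac{140625}{16} \left(-9\right) = - \frac{1265625}{16}$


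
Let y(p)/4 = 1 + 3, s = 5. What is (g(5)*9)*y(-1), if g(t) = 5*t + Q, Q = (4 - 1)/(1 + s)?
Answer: 3672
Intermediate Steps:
Q = ½ (Q = (4 - 1)/(1 + 5) = 3/6 = 3*(⅙) = ½ ≈ 0.50000)
g(t) = ½ + 5*t (g(t) = 5*t + ½ = ½ + 5*t)
y(p) = 16 (y(p) = 4*(1 + 3) = 4*4 = 16)
(g(5)*9)*y(-1) = ((½ + 5*5)*9)*16 = ((½ + 25)*9)*16 = ((51/2)*9)*16 = (459/2)*16 = 3672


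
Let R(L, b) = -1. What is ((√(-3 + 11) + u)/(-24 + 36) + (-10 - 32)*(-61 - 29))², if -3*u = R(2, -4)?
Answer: 18518038633/1296 + 136081*√2/108 ≈ 1.4290e+7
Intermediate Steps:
u = ⅓ (u = -⅓*(-1) = ⅓ ≈ 0.33333)
((√(-3 + 11) + u)/(-24 + 36) + (-10 - 32)*(-61 - 29))² = ((√(-3 + 11) + ⅓)/(-24 + 36) + (-10 - 32)*(-61 - 29))² = ((√8 + ⅓)/12 - 42*(-90))² = ((2*√2 + ⅓)*(1/12) + 3780)² = ((⅓ + 2*√2)*(1/12) + 3780)² = ((1/36 + √2/6) + 3780)² = (136081/36 + √2/6)²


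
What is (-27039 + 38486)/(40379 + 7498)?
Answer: 11447/47877 ≈ 0.23909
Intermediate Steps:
(-27039 + 38486)/(40379 + 7498) = 11447/47877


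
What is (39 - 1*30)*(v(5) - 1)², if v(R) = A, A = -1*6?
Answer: 441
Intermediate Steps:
A = -6
v(R) = -6
(39 - 1*30)*(v(5) - 1)² = (39 - 1*30)*(-6 - 1)² = (39 - 30)*(-7)² = 9*49 = 441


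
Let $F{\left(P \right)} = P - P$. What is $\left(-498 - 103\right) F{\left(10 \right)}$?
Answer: $0$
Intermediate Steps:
$F{\left(P \right)} = 0$
$\left(-498 - 103\right) F{\left(10 \right)} = \left(-498 - 103\right) 0 = \left(-601\right) 0 = 0$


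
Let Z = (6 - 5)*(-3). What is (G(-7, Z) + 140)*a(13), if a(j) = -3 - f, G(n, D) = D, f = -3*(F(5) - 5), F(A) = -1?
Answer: -2877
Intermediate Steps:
Z = -3 (Z = 1*(-3) = -3)
f = 18 (f = -3*(-1 - 5) = -3*(-6) = 18)
a(j) = -21 (a(j) = -3 - 1*18 = -3 - 18 = -21)
(G(-7, Z) + 140)*a(13) = (-3 + 140)*(-21) = 137*(-21) = -2877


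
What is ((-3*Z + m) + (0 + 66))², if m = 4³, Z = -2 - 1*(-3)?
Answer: 16129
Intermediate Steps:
Z = 1 (Z = -2 + 3 = 1)
m = 64
((-3*Z + m) + (0 + 66))² = ((-3*1 + 64) + (0 + 66))² = ((-3 + 64) + 66)² = (61 + 66)² = 127² = 16129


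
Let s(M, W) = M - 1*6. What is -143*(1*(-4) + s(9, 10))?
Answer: 143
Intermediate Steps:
s(M, W) = -6 + M (s(M, W) = M - 6 = -6 + M)
-143*(1*(-4) + s(9, 10)) = -143*(1*(-4) + (-6 + 9)) = -143*(-4 + 3) = -143*(-1) = 143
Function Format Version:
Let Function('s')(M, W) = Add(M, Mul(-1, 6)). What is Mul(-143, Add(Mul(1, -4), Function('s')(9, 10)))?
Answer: 143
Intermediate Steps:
Function('s')(M, W) = Add(-6, M) (Function('s')(M, W) = Add(M, -6) = Add(-6, M))
Mul(-143, Add(Mul(1, -4), Function('s')(9, 10))) = Mul(-143, Add(Mul(1, -4), Add(-6, 9))) = Mul(-143, Add(-4, 3)) = Mul(-143, -1) = 143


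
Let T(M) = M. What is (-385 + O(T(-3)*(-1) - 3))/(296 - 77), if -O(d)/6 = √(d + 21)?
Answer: -385/219 - 2*√21/73 ≈ -1.8835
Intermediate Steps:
O(d) = -6*√(21 + d) (O(d) = -6*√(d + 21) = -6*√(21 + d))
(-385 + O(T(-3)*(-1) - 3))/(296 - 77) = (-385 - 6*√(21 + (-3*(-1) - 3)))/(296 - 77) = (-385 - 6*√(21 + (3 - 3)))/219 = (-385 - 6*√(21 + 0))*(1/219) = (-385 - 6*√21)*(1/219) = -385/219 - 2*√21/73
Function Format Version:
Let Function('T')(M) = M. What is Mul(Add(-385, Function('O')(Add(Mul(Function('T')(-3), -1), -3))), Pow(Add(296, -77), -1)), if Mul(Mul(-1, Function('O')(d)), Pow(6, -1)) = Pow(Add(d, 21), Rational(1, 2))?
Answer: Add(Rational(-385, 219), Mul(Rational(-2, 73), Pow(21, Rational(1, 2)))) ≈ -1.8835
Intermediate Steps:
Function('O')(d) = Mul(-6, Pow(Add(21, d), Rational(1, 2))) (Function('O')(d) = Mul(-6, Pow(Add(d, 21), Rational(1, 2))) = Mul(-6, Pow(Add(21, d), Rational(1, 2))))
Mul(Add(-385, Function('O')(Add(Mul(Function('T')(-3), -1), -3))), Pow(Add(296, -77), -1)) = Mul(Add(-385, Mul(-6, Pow(Add(21, Add(Mul(-3, -1), -3)), Rational(1, 2)))), Pow(Add(296, -77), -1)) = Mul(Add(-385, Mul(-6, Pow(Add(21, Add(3, -3)), Rational(1, 2)))), Pow(219, -1)) = Mul(Add(-385, Mul(-6, Pow(Add(21, 0), Rational(1, 2)))), Rational(1, 219)) = Mul(Add(-385, Mul(-6, Pow(21, Rational(1, 2)))), Rational(1, 219)) = Add(Rational(-385, 219), Mul(Rational(-2, 73), Pow(21, Rational(1, 2))))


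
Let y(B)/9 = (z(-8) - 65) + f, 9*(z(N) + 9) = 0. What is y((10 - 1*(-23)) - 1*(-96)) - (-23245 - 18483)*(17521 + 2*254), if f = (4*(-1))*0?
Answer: 752313446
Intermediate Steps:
z(N) = -9 (z(N) = -9 + (1/9)*0 = -9 + 0 = -9)
f = 0 (f = -4*0 = 0)
y(B) = -666 (y(B) = 9*((-9 - 65) + 0) = 9*(-74 + 0) = 9*(-74) = -666)
y((10 - 1*(-23)) - 1*(-96)) - (-23245 - 18483)*(17521 + 2*254) = -666 - (-23245 - 18483)*(17521 + 2*254) = -666 - (-41728)*(17521 + 508) = -666 - (-41728)*18029 = -666 - 1*(-752314112) = -666 + 752314112 = 752313446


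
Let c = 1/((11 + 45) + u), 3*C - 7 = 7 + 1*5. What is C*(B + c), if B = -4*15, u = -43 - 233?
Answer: -250819/660 ≈ -380.03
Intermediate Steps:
u = -276
B = -60
C = 19/3 (C = 7/3 + (7 + 1*5)/3 = 7/3 + (7 + 5)/3 = 7/3 + (1/3)*12 = 7/3 + 4 = 19/3 ≈ 6.3333)
c = -1/220 (c = 1/((11 + 45) - 276) = 1/(56 - 276) = 1/(-220) = -1/220 ≈ -0.0045455)
C*(B + c) = 19*(-60 - 1/220)/3 = (19/3)*(-13201/220) = -250819/660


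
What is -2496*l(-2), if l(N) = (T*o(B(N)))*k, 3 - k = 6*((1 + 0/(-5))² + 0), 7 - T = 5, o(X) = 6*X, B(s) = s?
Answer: -179712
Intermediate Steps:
T = 2 (T = 7 - 1*5 = 7 - 5 = 2)
k = -3 (k = 3 - 6*((1 + 0/(-5))² + 0) = 3 - 6*((1 + 0*(-⅕))² + 0) = 3 - 6*((1 + 0)² + 0) = 3 - 6*(1² + 0) = 3 - 6*(1 + 0) = 3 - 6 = -3)
l(N) = -36*N (l(N) = (2*(6*N))*(-3) = (12*N)*(-3) = -36*N)
-2496*l(-2) = -(-89856)*(-2) = -2496*72 = -179712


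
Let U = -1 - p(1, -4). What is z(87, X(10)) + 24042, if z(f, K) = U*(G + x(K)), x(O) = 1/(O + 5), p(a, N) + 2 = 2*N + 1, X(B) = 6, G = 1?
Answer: 264558/11 ≈ 24051.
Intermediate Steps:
p(a, N) = -1 + 2*N (p(a, N) = -2 + (2*N + 1) = -2 + (1 + 2*N) = -1 + 2*N)
x(O) = 1/(5 + O)
U = 8 (U = -1 - (-1 + 2*(-4)) = -1 - (-1 - 8) = -1 - 1*(-9) = -1 + 9 = 8)
z(f, K) = 8 + 8/(5 + K) (z(f, K) = 8*(1 + 1/(5 + K)) = 8 + 8/(5 + K))
z(87, X(10)) + 24042 = 8*(6 + 6)/(5 + 6) + 24042 = 8*12/11 + 24042 = 8*(1/11)*12 + 24042 = 96/11 + 24042 = 264558/11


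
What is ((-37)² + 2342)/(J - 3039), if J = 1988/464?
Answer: -430476/352027 ≈ -1.2228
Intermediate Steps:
J = 497/116 (J = 1988*(1/464) = 497/116 ≈ 4.2845)
((-37)² + 2342)/(J - 3039) = ((-37)² + 2342)/(497/116 - 3039) = (1369 + 2342)/(-352027/116) = 3711*(-116/352027) = -430476/352027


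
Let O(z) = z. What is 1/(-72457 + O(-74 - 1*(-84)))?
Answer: -1/72447 ≈ -1.3803e-5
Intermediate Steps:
1/(-72457 + O(-74 - 1*(-84))) = 1/(-72457 + (-74 - 1*(-84))) = 1/(-72457 + (-74 + 84)) = 1/(-72457 + 10) = 1/(-72447) = -1/72447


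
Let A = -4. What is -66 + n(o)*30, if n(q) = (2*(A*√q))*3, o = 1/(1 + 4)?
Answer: -66 - 144*√5 ≈ -387.99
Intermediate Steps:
o = ⅕ (o = 1/5 = ⅕ ≈ 0.20000)
n(q) = -24*√q (n(q) = (2*(-4*√q))*3 = -8*√q*3 = -24*√q)
-66 + n(o)*30 = -66 - 24*√5/5*30 = -66 - 144*√5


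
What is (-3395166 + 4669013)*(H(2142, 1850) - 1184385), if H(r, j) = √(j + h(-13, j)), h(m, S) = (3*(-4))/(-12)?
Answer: -1508725279095 + 1273847*√1851 ≈ -1.5087e+12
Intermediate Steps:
h(m, S) = 1 (h(m, S) = -12*(-1/12) = 1)
H(r, j) = √(1 + j) (H(r, j) = √(j + 1) = √(1 + j))
(-3395166 + 4669013)*(H(2142, 1850) - 1184385) = (-3395166 + 4669013)*(√(1 + 1850) - 1184385) = 1273847*(√1851 - 1184385) = 1273847*(-1184385 + √1851) = -1508725279095 + 1273847*√1851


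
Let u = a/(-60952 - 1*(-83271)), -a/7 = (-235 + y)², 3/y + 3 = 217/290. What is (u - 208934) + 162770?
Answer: -439510538790619/9517022471 ≈ -46182.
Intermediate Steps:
y = -870/653 (y = 3/(-3 + 217/290) = 3/(-653/290) = 3*(-290/653) = -870/653 ≈ -1.3323)
a = -166713439375/426409 (a = -7*(-235 - 870/653)² = -7*(-154325/653)² = -7*23816205625/426409 = -166713439375/426409 ≈ -3.9097e+5)
u = -166713439375/9517022471 (u = -166713439375/(426409*(-60952 - 1*(-83271))) = -166713439375/(426409*(-60952 + 83271)) = -166713439375/426409/22319 = -166713439375/426409*1/22319 = -166713439375/9517022471 ≈ -17.517)
(u - 208934) + 162770 = (-166713439375/9517022471 - 208934) + 162770 = -1988596286395289/9517022471 + 162770 = -439510538790619/9517022471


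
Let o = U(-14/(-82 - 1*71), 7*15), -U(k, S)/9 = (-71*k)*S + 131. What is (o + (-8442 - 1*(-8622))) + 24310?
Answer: 500657/17 ≈ 29450.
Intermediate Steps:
U(k, S) = -1179 + 639*S*k (U(k, S) = -9*((-71*k)*S + 131) = -9*(-71*S*k + 131) = -9*(131 - 71*S*k) = -1179 + 639*S*k)
o = 84327/17 (o = -1179 + 639*(7*15)*(-14/(-82 - 1*71)) = -1179 + 639*105*(-14/(-82 - 71)) = -1179 + 639*105*(-14/(-153)) = -1179 + 639*105*(-14*(-1/153)) = -1179 + 639*105*(14/153) = -1179 + 104370/17 = 84327/17 ≈ 4960.4)
(o + (-8442 - 1*(-8622))) + 24310 = (84327/17 + (-8442 - 1*(-8622))) + 24310 = (84327/17 + (-8442 + 8622)) + 24310 = (84327/17 + 180) + 24310 = 87387/17 + 24310 = 500657/17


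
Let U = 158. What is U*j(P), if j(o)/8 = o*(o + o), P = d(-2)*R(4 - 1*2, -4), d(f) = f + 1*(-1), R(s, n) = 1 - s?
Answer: 22752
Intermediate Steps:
d(f) = -1 + f (d(f) = f - 1 = -1 + f)
P = 3 (P = (-1 - 2)*(1 - (4 - 1*2)) = -3*(1 - (4 - 2)) = -3*(1 - 1*2) = -3*(1 - 2) = -3*(-1) = 3)
j(o) = 16*o**2 (j(o) = 8*(o*(o + o)) = 8*(o*(2*o)) = 8*(2*o**2) = 16*o**2)
U*j(P) = 158*(16*3**2) = 158*(16*9) = 158*144 = 22752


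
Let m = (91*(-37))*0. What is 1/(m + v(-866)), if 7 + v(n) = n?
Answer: -1/873 ≈ -0.0011455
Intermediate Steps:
v(n) = -7 + n
m = 0 (m = -3367*0 = 0)
1/(m + v(-866)) = 1/(0 + (-7 - 866)) = 1/(0 - 873) = 1/(-873) = -1/873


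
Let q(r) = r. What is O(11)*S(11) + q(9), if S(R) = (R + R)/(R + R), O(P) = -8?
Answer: 1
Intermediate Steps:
S(R) = 1 (S(R) = (2*R)/((2*R)) = (2*R)*(1/(2*R)) = 1)
O(11)*S(11) + q(9) = -8*1 + 9 = -8 + 9 = 1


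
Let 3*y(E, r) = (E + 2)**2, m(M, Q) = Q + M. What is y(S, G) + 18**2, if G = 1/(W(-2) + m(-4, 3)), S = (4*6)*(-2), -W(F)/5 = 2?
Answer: 3088/3 ≈ 1029.3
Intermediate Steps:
m(M, Q) = M + Q
W(F) = -10 (W(F) = -5*2 = -10)
S = -48 (S = 24*(-2) = -48)
G = -1/11 (G = 1/(-10 + (-4 + 3)) = 1/(-10 - 1) = 1/(-11) = -1/11 ≈ -0.090909)
y(E, r) = (2 + E)**2/3 (y(E, r) = (E + 2)**2/3 = (2 + E)**2/3)
y(S, G) + 18**2 = (2 - 48)**2/3 + 18**2 = (1/3)*(-46)**2 + 324 = (1/3)*2116 + 324 = 2116/3 + 324 = 3088/3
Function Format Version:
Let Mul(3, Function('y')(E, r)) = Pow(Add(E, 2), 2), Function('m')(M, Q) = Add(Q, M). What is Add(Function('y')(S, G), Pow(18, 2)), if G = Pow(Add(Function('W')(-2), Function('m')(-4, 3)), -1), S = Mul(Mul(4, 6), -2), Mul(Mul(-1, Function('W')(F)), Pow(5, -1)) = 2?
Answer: Rational(3088, 3) ≈ 1029.3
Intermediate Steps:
Function('m')(M, Q) = Add(M, Q)
Function('W')(F) = -10 (Function('W')(F) = Mul(-5, 2) = -10)
S = -48 (S = Mul(24, -2) = -48)
G = Rational(-1, 11) (G = Pow(Add(-10, Add(-4, 3)), -1) = Pow(Add(-10, -1), -1) = Pow(-11, -1) = Rational(-1, 11) ≈ -0.090909)
Function('y')(E, r) = Mul(Rational(1, 3), Pow(Add(2, E), 2)) (Function('y')(E, r) = Mul(Rational(1, 3), Pow(Add(E, 2), 2)) = Mul(Rational(1, 3), Pow(Add(2, E), 2)))
Add(Function('y')(S, G), Pow(18, 2)) = Add(Mul(Rational(1, 3), Pow(Add(2, -48), 2)), Pow(18, 2)) = Add(Mul(Rational(1, 3), Pow(-46, 2)), 324) = Add(Mul(Rational(1, 3), 2116), 324) = Add(Rational(2116, 3), 324) = Rational(3088, 3)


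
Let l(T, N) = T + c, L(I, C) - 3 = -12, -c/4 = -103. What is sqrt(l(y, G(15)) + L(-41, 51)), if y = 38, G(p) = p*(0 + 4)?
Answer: 21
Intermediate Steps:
c = 412 (c = -4*(-103) = 412)
G(p) = 4*p (G(p) = p*4 = 4*p)
L(I, C) = -9 (L(I, C) = 3 - 12 = -9)
l(T, N) = 412 + T (l(T, N) = T + 412 = 412 + T)
sqrt(l(y, G(15)) + L(-41, 51)) = sqrt((412 + 38) - 9) = sqrt(450 - 9) = sqrt(441) = 21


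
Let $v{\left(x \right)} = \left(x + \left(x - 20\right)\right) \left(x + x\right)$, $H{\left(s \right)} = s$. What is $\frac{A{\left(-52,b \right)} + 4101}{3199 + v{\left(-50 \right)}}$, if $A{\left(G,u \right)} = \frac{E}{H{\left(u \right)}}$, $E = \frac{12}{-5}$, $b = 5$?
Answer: $\frac{102513}{379975} \approx 0.26979$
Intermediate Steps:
$E = - \frac{12}{5}$ ($E = 12 \left(- \frac{1}{5}\right) = - \frac{12}{5} \approx -2.4$)
$v{\left(x \right)} = 2 x \left(-20 + 2 x\right)$ ($v{\left(x \right)} = \left(x + \left(x - 20\right)\right) 2 x = \left(x + \left(-20 + x\right)\right) 2 x = \left(-20 + 2 x\right) 2 x = 2 x \left(-20 + 2 x\right)$)
$A{\left(G,u \right)} = - \frac{12}{5 u}$
$\frac{A{\left(-52,b \right)} + 4101}{3199 + v{\left(-50 \right)}} = \frac{- \frac{12}{5 \cdot 5} + 4101}{3199 + 4 \left(-50\right) \left(-10 - 50\right)} = \frac{\left(- \frac{12}{5}\right) \frac{1}{5} + 4101}{3199 + 4 \left(-50\right) \left(-60\right)} = \frac{- \frac{12}{25} + 4101}{3199 + 12000} = \frac{102513}{25 \cdot 15199} = \frac{102513}{25} \cdot \frac{1}{15199} = \frac{102513}{379975}$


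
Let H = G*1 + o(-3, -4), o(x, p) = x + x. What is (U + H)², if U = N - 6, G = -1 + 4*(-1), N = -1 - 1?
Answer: 361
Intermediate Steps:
o(x, p) = 2*x
N = -2
G = -5 (G = -1 - 4 = -5)
U = -8 (U = -2 - 6 = -8)
H = -11 (H = -5*1 + 2*(-3) = -5 - 6 = -11)
(U + H)² = (-8 - 11)² = (-19)² = 361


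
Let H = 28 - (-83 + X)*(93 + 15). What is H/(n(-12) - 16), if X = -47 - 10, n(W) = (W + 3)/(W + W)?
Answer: -121184/125 ≈ -969.47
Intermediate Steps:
n(W) = (3 + W)/(2*W) (n(W) = (3 + W)/((2*W)) = (3 + W)*(1/(2*W)) = (3 + W)/(2*W))
X = -57
H = 15148 (H = 28 - (-83 - 57)*(93 + 15) = 28 - (-140)*108 = 28 - 1*(-15120) = 28 + 15120 = 15148)
H/(n(-12) - 16) = 15148/((½)*(3 - 12)/(-12) - 16) = 15148/((½)*(-1/12)*(-9) - 16) = 15148/(3/8 - 16) = 15148/(-125/8) = 15148*(-8/125) = -121184/125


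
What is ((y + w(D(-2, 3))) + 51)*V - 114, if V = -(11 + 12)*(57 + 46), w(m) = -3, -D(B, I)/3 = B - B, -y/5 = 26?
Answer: 194144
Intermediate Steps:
y = -130 (y = -5*26 = -130)
D(B, I) = 0 (D(B, I) = -3*(B - B) = -3*0 = 0)
V = -2369 (V = -23*103 = -1*2369 = -2369)
((y + w(D(-2, 3))) + 51)*V - 114 = ((-130 - 3) + 51)*(-2369) - 114 = (-133 + 51)*(-2369) - 114 = -82*(-2369) - 114 = 194258 - 114 = 194144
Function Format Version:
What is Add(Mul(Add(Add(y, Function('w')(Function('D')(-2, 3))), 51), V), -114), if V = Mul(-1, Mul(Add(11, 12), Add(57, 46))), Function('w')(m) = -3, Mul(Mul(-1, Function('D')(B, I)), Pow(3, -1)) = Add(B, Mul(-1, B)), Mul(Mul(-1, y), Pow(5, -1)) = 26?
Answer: 194144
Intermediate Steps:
y = -130 (y = Mul(-5, 26) = -130)
Function('D')(B, I) = 0 (Function('D')(B, I) = Mul(-3, Add(B, Mul(-1, B))) = Mul(-3, 0) = 0)
V = -2369 (V = Mul(-1, Mul(23, 103)) = Mul(-1, 2369) = -2369)
Add(Mul(Add(Add(y, Function('w')(Function('D')(-2, 3))), 51), V), -114) = Add(Mul(Add(Add(-130, -3), 51), -2369), -114) = Add(Mul(Add(-133, 51), -2369), -114) = Add(Mul(-82, -2369), -114) = Add(194258, -114) = 194144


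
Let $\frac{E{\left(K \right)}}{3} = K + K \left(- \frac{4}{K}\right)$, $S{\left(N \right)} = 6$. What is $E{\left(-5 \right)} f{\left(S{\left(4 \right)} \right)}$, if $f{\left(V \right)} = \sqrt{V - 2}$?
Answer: $-54$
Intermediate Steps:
$E{\left(K \right)} = -12 + 3 K$ ($E{\left(K \right)} = 3 \left(K + K \left(- \frac{4}{K}\right)\right) = 3 \left(K - 4\right) = 3 \left(-4 + K\right) = -12 + 3 K$)
$f{\left(V \right)} = \sqrt{-2 + V}$
$E{\left(-5 \right)} f{\left(S{\left(4 \right)} \right)} = \left(-12 + 3 \left(-5\right)\right) \sqrt{-2 + 6} = \left(-12 - 15\right) \sqrt{4} = \left(-27\right) 2 = -54$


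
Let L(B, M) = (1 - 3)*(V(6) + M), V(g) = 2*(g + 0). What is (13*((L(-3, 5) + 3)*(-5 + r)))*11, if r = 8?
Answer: -13299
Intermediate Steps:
V(g) = 2*g
L(B, M) = -24 - 2*M (L(B, M) = (1 - 3)*(2*6 + M) = -2*(12 + M) = -24 - 2*M)
(13*((L(-3, 5) + 3)*(-5 + r)))*11 = (13*(((-24 - 2*5) + 3)*(-5 + 8)))*11 = (13*(((-24 - 10) + 3)*3))*11 = (13*((-34 + 3)*3))*11 = (13*(-31*3))*11 = (13*(-93))*11 = -1209*11 = -13299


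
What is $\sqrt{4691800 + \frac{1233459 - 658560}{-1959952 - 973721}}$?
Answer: $\frac{3 \sqrt{498514576557765533}}{977891} \approx 2166.1$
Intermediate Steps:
$\sqrt{4691800 + \frac{1233459 - 658560}{-1959952 - 973721}} = \sqrt{4691800 + \frac{574899}{-2933673}} = \sqrt{4691800 + 574899 \left(- \frac{1}{2933673}\right)} = \sqrt{4691800 - \frac{191633}{977891}} = \sqrt{\frac{4588068802167}{977891}} = \frac{3 \sqrt{498514576557765533}}{977891}$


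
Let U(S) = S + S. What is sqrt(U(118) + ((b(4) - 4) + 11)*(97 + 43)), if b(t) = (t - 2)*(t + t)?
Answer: 24*sqrt(6) ≈ 58.788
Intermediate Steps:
U(S) = 2*S
b(t) = 2*t*(-2 + t) (b(t) = (-2 + t)*(2*t) = 2*t*(-2 + t))
sqrt(U(118) + ((b(4) - 4) + 11)*(97 + 43)) = sqrt(2*118 + ((2*4*(-2 + 4) - 4) + 11)*(97 + 43)) = sqrt(236 + ((2*4*2 - 4) + 11)*140) = sqrt(236 + ((16 - 4) + 11)*140) = sqrt(236 + (12 + 11)*140) = sqrt(236 + 23*140) = sqrt(236 + 3220) = sqrt(3456) = 24*sqrt(6)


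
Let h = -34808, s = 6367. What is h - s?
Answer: -41175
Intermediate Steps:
h - s = -34808 - 1*6367 = -34808 - 6367 = -41175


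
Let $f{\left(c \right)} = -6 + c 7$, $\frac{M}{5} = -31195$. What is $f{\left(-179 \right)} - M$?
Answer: $154716$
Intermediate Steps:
$M = -155975$ ($M = 5 \left(-31195\right) = -155975$)
$f{\left(c \right)} = -6 + 7 c$
$f{\left(-179 \right)} - M = \left(-6 + 7 \left(-179\right)\right) - -155975 = \left(-6 - 1253\right) + 155975 = -1259 + 155975 = 154716$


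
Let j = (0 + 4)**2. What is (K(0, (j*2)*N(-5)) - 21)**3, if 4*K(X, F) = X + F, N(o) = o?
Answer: -226981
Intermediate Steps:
j = 16 (j = 4**2 = 16)
K(X, F) = F/4 + X/4 (K(X, F) = (X + F)/4 = (F + X)/4 = F/4 + X/4)
(K(0, (j*2)*N(-5)) - 21)**3 = ((((16*2)*(-5))/4 + (1/4)*0) - 21)**3 = (((32*(-5))/4 + 0) - 21)**3 = (((1/4)*(-160) + 0) - 21)**3 = ((-40 + 0) - 21)**3 = (-40 - 21)**3 = (-61)**3 = -226981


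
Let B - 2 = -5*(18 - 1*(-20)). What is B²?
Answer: 35344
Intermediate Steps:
B = -188 (B = 2 - 5*(18 - 1*(-20)) = 2 - 5*(18 + 20) = 2 - 5*38 = 2 - 190 = -188)
B² = (-188)² = 35344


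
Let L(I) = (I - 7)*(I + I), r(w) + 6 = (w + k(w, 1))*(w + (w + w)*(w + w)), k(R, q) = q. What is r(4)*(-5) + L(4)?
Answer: -1694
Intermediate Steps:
r(w) = -6 + (1 + w)*(w + 4*w**2) (r(w) = -6 + (w + 1)*(w + (w + w)*(w + w)) = -6 + (1 + w)*(w + (2*w)*(2*w)) = -6 + (1 + w)*(w + 4*w**2))
L(I) = 2*I*(-7 + I) (L(I) = (-7 + I)*(2*I) = 2*I*(-7 + I))
r(4)*(-5) + L(4) = (-6 + 4 + 4*4**3 + 5*4**2)*(-5) + 2*4*(-7 + 4) = (-6 + 4 + 4*64 + 5*16)*(-5) + 2*4*(-3) = (-6 + 4 + 256 + 80)*(-5) - 24 = 334*(-5) - 24 = -1670 - 24 = -1694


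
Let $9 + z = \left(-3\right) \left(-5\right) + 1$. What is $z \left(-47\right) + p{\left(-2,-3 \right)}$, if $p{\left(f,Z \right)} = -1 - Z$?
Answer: $-327$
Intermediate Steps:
$z = 7$ ($z = -9 + \left(\left(-3\right) \left(-5\right) + 1\right) = -9 + \left(15 + 1\right) = -9 + 16 = 7$)
$z \left(-47\right) + p{\left(-2,-3 \right)} = 7 \left(-47\right) - -2 = -329 + \left(-1 + 3\right) = -329 + 2 = -327$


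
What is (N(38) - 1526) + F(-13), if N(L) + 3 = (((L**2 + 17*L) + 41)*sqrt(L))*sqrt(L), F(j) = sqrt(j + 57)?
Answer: 79449 + 2*sqrt(11) ≈ 79456.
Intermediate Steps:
F(j) = sqrt(57 + j)
N(L) = -3 + L*(41 + L**2 + 17*L) (N(L) = -3 + (((L**2 + 17*L) + 41)*sqrt(L))*sqrt(L) = -3 + ((41 + L**2 + 17*L)*sqrt(L))*sqrt(L) = -3 + (sqrt(L)*(41 + L**2 + 17*L))*sqrt(L) = -3 + L*(41 + L**2 + 17*L))
(N(38) - 1526) + F(-13) = ((-3 + 38**3 + 17*38**2 + 41*38) - 1526) + sqrt(57 - 13) = ((-3 + 54872 + 17*1444 + 1558) - 1526) + sqrt(44) = ((-3 + 54872 + 24548 + 1558) - 1526) + 2*sqrt(11) = (80975 - 1526) + 2*sqrt(11) = 79449 + 2*sqrt(11)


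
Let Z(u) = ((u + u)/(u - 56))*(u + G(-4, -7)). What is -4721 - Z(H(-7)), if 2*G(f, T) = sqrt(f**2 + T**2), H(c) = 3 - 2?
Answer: -259653/55 + sqrt(65)/55 ≈ -4720.8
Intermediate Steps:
H(c) = 1
G(f, T) = sqrt(T**2 + f**2)/2 (G(f, T) = sqrt(f**2 + T**2)/2 = sqrt(T**2 + f**2)/2)
Z(u) = 2*u*(u + sqrt(65)/2)/(-56 + u) (Z(u) = ((u + u)/(u - 56))*(u + sqrt((-7)**2 + (-4)**2)/2) = ((2*u)/(-56 + u))*(u + sqrt(49 + 16)/2) = (2*u/(-56 + u))*(u + sqrt(65)/2) = 2*u*(u + sqrt(65)/2)/(-56 + u))
-4721 - Z(H(-7)) = -4721 - (sqrt(65) + 2*1)/(-56 + 1) = -4721 - (sqrt(65) + 2)/(-55) = -4721 - (-1)*(2 + sqrt(65))/55 = -4721 - (-2/55 - sqrt(65)/55) = -4721 + (2/55 + sqrt(65)/55) = -259653/55 + sqrt(65)/55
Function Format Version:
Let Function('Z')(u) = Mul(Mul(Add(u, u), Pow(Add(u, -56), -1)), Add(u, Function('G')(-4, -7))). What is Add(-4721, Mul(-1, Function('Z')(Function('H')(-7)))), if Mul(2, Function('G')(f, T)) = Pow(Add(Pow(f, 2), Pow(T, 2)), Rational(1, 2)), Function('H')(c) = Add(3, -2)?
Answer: Add(Rational(-259653, 55), Mul(Rational(1, 55), Pow(65, Rational(1, 2)))) ≈ -4720.8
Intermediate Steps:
Function('H')(c) = 1
Function('G')(f, T) = Mul(Rational(1, 2), Pow(Add(Pow(T, 2), Pow(f, 2)), Rational(1, 2))) (Function('G')(f, T) = Mul(Rational(1, 2), Pow(Add(Pow(f, 2), Pow(T, 2)), Rational(1, 2))) = Mul(Rational(1, 2), Pow(Add(Pow(T, 2), Pow(f, 2)), Rational(1, 2))))
Function('Z')(u) = Mul(2, u, Pow(Add(-56, u), -1), Add(u, Mul(Rational(1, 2), Pow(65, Rational(1, 2))))) (Function('Z')(u) = Mul(Mul(Add(u, u), Pow(Add(u, -56), -1)), Add(u, Mul(Rational(1, 2), Pow(Add(Pow(-7, 2), Pow(-4, 2)), Rational(1, 2))))) = Mul(Mul(Mul(2, u), Pow(Add(-56, u), -1)), Add(u, Mul(Rational(1, 2), Pow(Add(49, 16), Rational(1, 2))))) = Mul(Mul(2, u, Pow(Add(-56, u), -1)), Add(u, Mul(Rational(1, 2), Pow(65, Rational(1, 2))))) = Mul(2, u, Pow(Add(-56, u), -1), Add(u, Mul(Rational(1, 2), Pow(65, Rational(1, 2))))))
Add(-4721, Mul(-1, Function('Z')(Function('H')(-7)))) = Add(-4721, Mul(-1, Mul(1, Pow(Add(-56, 1), -1), Add(Pow(65, Rational(1, 2)), Mul(2, 1))))) = Add(-4721, Mul(-1, Mul(1, Pow(-55, -1), Add(Pow(65, Rational(1, 2)), 2)))) = Add(-4721, Mul(-1, Mul(1, Rational(-1, 55), Add(2, Pow(65, Rational(1, 2)))))) = Add(-4721, Mul(-1, Add(Rational(-2, 55), Mul(Rational(-1, 55), Pow(65, Rational(1, 2)))))) = Add(-4721, Add(Rational(2, 55), Mul(Rational(1, 55), Pow(65, Rational(1, 2))))) = Add(Rational(-259653, 55), Mul(Rational(1, 55), Pow(65, Rational(1, 2))))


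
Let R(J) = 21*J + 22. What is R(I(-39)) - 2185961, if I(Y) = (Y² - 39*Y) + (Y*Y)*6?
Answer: -1930411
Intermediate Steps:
I(Y) = -39*Y + 7*Y² (I(Y) = (Y² - 39*Y) + Y²*6 = (Y² - 39*Y) + 6*Y² = -39*Y + 7*Y²)
R(J) = 22 + 21*J
R(I(-39)) - 2185961 = (22 + 21*(-39*(-39 + 7*(-39)))) - 2185961 = (22 + 21*(-39*(-39 - 273))) - 2185961 = (22 + 21*(-39*(-312))) - 2185961 = (22 + 21*12168) - 2185961 = (22 + 255528) - 2185961 = 255550 - 2185961 = -1930411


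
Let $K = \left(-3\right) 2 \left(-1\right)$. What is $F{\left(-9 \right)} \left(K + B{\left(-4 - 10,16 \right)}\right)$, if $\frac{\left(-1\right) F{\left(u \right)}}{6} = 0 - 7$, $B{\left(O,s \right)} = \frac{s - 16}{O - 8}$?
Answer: $252$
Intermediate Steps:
$B{\left(O,s \right)} = \frac{-16 + s}{-8 + O}$
$F{\left(u \right)} = 42$ ($F{\left(u \right)} = - 6 \left(0 - 7\right) = \left(-6\right) \left(-7\right) = 42$)
$K = 6$ ($K = \left(-6\right) \left(-1\right) = 6$)
$F{\left(-9 \right)} \left(K + B{\left(-4 - 10,16 \right)}\right) = 42 \left(6 + \frac{-16 + 16}{-8 - 14}\right) = 42 \left(6 + \frac{1}{-8 - 14} \cdot 0\right) = 42 \left(6 + \frac{1}{-22} \cdot 0\right) = 42 \left(6 - 0\right) = 42 \left(6 + 0\right) = 42 \cdot 6 = 252$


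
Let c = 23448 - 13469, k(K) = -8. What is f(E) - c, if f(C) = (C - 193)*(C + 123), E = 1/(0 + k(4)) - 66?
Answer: -1581871/64 ≈ -24717.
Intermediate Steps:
E = -529/8 (E = 1/(0 - 8) - 66 = 1/(-8) - 66 = -1/8 - 66 = -529/8 ≈ -66.125)
f(C) = (-193 + C)*(123 + C)
c = 9979
f(E) - c = (-23739 + (-529/8)**2 - 70*(-529/8)) - 1*9979 = (-23739 + 279841/64 + 18515/4) - 9979 = -943215/64 - 9979 = -1581871/64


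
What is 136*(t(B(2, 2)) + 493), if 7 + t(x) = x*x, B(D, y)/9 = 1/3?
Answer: 67320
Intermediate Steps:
B(D, y) = 3 (B(D, y) = 9/3 = 9*(⅓) = 3)
t(x) = -7 + x² (t(x) = -7 + x*x = -7 + x²)
136*(t(B(2, 2)) + 493) = 136*((-7 + 3²) + 493) = 136*((-7 + 9) + 493) = 136*(2 + 493) = 136*495 = 67320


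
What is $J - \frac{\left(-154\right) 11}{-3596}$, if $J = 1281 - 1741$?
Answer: $- \frac{827927}{1798} \approx -460.47$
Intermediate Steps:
$J = -460$
$J - \frac{\left(-154\right) 11}{-3596} = -460 - \frac{\left(-154\right) 11}{-3596} = -460 - \left(-1694\right) \left(- \frac{1}{3596}\right) = -460 - \frac{847}{1798} = - \frac{827927}{1798}$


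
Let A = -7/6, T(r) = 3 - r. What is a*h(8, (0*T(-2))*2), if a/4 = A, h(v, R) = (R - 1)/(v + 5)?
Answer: 14/39 ≈ 0.35897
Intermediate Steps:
h(v, R) = (-1 + R)/(5 + v)
A = -7/6 (A = -7*⅙ = -7/6 ≈ -1.1667)
a = -14/3 (a = 4*(-7/6) = -14/3 ≈ -4.6667)
a*h(8, (0*T(-2))*2) = -14*(-1 + (0*(3 - 1*(-2)))*2)/(3*(5 + 8)) = -14*(-1 + (0*(3 + 2))*2)/(3*13) = -14*(-1 + (0*5)*2)/39 = -14*(-1 + 0*2)/39 = -14*(-1 + 0)/39 = -14*(-1)/39 = -14/3*(-1/13) = 14/39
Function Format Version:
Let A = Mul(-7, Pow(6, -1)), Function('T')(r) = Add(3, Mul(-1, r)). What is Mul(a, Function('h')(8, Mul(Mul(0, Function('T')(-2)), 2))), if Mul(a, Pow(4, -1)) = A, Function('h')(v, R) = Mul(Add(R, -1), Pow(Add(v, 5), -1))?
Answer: Rational(14, 39) ≈ 0.35897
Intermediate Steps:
Function('h')(v, R) = Mul(Pow(Add(5, v), -1), Add(-1, R)) (Function('h')(v, R) = Mul(Add(-1, R), Pow(Add(5, v), -1)) = Mul(Pow(Add(5, v), -1), Add(-1, R)))
A = Rational(-7, 6) (A = Mul(-7, Rational(1, 6)) = Rational(-7, 6) ≈ -1.1667)
a = Rational(-14, 3) (a = Mul(4, Rational(-7, 6)) = Rational(-14, 3) ≈ -4.6667)
Mul(a, Function('h')(8, Mul(Mul(0, Function('T')(-2)), 2))) = Mul(Rational(-14, 3), Mul(Pow(Add(5, 8), -1), Add(-1, Mul(Mul(0, Add(3, Mul(-1, -2))), 2)))) = Mul(Rational(-14, 3), Mul(Pow(13, -1), Add(-1, Mul(Mul(0, Add(3, 2)), 2)))) = Mul(Rational(-14, 3), Mul(Rational(1, 13), Add(-1, Mul(Mul(0, 5), 2)))) = Mul(Rational(-14, 3), Mul(Rational(1, 13), Add(-1, Mul(0, 2)))) = Mul(Rational(-14, 3), Mul(Rational(1, 13), Add(-1, 0))) = Mul(Rational(-14, 3), Mul(Rational(1, 13), -1)) = Mul(Rational(-14, 3), Rational(-1, 13)) = Rational(14, 39)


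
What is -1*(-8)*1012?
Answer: 8096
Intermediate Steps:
-1*(-8)*1012 = 8*1012 = 8096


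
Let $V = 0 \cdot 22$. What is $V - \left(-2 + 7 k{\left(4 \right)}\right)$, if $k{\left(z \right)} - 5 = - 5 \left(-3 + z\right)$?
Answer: $2$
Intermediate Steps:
$k{\left(z \right)} = 20 - 5 z$ ($k{\left(z \right)} = 5 - 5 \left(-3 + z\right) = 5 - \left(-15 + 5 z\right) = 20 - 5 z$)
$V = 0$
$V - \left(-2 + 7 k{\left(4 \right)}\right) = 0 - \left(-2 + 7 \left(20 - 20\right)\right) = 0 - \left(-2 + 7 \cdot 0\right) = 0 - \left(-2 + 0\right) = 0 - -2 = 0 + 2 = 2$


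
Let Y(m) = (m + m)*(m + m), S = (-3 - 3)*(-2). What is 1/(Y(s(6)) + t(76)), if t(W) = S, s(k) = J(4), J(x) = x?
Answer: 1/76 ≈ 0.013158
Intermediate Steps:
s(k) = 4
S = 12 (S = -6*(-2) = 12)
Y(m) = 4*m**2 (Y(m) = (2*m)*(2*m) = 4*m**2)
t(W) = 12
1/(Y(s(6)) + t(76)) = 1/(4*4**2 + 12) = 1/(4*16 + 12) = 1/(64 + 12) = 1/76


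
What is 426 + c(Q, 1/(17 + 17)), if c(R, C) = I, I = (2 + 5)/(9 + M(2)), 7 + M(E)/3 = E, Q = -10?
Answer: 2549/6 ≈ 424.83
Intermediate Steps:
M(E) = -21 + 3*E
I = -7/6 (I = (2 + 5)/(9 + (-21 + 3*2)) = 7/(9 + (-21 + 6)) = 7/(9 - 15) = 7/(-6) = 7*(-1/6) = -7/6 ≈ -1.1667)
c(R, C) = -7/6
426 + c(Q, 1/(17 + 17)) = 426 - 7/6 = 2549/6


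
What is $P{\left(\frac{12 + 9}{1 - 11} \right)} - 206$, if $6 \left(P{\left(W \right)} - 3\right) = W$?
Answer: $- \frac{4067}{20} \approx -203.35$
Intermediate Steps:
$P{\left(W \right)} = 3 + \frac{W}{6}$
$P{\left(\frac{12 + 9}{1 - 11} \right)} - 206 = \left(3 + \frac{\left(12 + 9\right) \frac{1}{1 - 11}}{6}\right) - 206 = \left(3 + \frac{21 \frac{1}{-10}}{6}\right) - 206 = \left(3 + \frac{21 \left(- \frac{1}{10}\right)}{6}\right) - 206 = \left(3 + \frac{1}{6} \left(- \frac{21}{10}\right)\right) - 206 = \left(3 - \frac{7}{20}\right) - 206 = \frac{53}{20} - 206 = - \frac{4067}{20}$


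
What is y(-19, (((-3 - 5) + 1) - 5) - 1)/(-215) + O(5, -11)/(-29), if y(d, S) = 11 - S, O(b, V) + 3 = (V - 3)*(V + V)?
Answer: -66271/6235 ≈ -10.629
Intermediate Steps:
O(b, V) = -3 + 2*V*(-3 + V) (O(b, V) = -3 + (V - 3)*(V + V) = -3 + (-3 + V)*(2*V) = -3 + 2*V*(-3 + V))
y(-19, (((-3 - 5) + 1) - 5) - 1)/(-215) + O(5, -11)/(-29) = (11 - ((((-3 - 5) + 1) - 5) - 1))/(-215) + (-3 - 6*(-11) + 2*(-11)²)/(-29) = (11 - (((-8 + 1) - 5) - 1))*(-1/215) + (-3 + 66 + 2*121)*(-1/29) = (11 - ((-7 - 5) - 1))*(-1/215) + (-3 + 66 + 242)*(-1/29) = (11 - (-12 - 1))*(-1/215) + 305*(-1/29) = (11 - 1*(-13))*(-1/215) - 305/29 = (11 + 13)*(-1/215) - 305/29 = 24*(-1/215) - 305/29 = -24/215 - 305/29 = -66271/6235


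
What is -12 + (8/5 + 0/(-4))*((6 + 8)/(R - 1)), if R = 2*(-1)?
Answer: -292/15 ≈ -19.467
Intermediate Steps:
R = -2
-12 + (8/5 + 0/(-4))*((6 + 8)/(R - 1)) = -12 + (8/5 + 0/(-4))*((6 + 8)/(-2 - 1)) = -12 + (8*(⅕) + 0*(-¼))*(14/(-3)) = -12 + (8/5 + 0)*(14*(-⅓)) = -12 + (8/5)*(-14/3) = -12 - 112/15 = -292/15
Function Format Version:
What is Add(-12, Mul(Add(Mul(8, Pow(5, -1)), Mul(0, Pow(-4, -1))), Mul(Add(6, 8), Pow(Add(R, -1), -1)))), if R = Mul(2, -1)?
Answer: Rational(-292, 15) ≈ -19.467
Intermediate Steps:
R = -2
Add(-12, Mul(Add(Mul(8, Pow(5, -1)), Mul(0, Pow(-4, -1))), Mul(Add(6, 8), Pow(Add(R, -1), -1)))) = Add(-12, Mul(Add(Mul(8, Pow(5, -1)), Mul(0, Pow(-4, -1))), Mul(Add(6, 8), Pow(Add(-2, -1), -1)))) = Add(-12, Mul(Add(Mul(8, Rational(1, 5)), Mul(0, Rational(-1, 4))), Mul(14, Pow(-3, -1)))) = Add(-12, Mul(Add(Rational(8, 5), 0), Mul(14, Rational(-1, 3)))) = Add(-12, Mul(Rational(8, 5), Rational(-14, 3))) = Add(-12, Rational(-112, 15)) = Rational(-292, 15)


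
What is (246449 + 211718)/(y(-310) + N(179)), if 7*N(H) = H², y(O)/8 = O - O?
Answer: 3207169/32041 ≈ 100.10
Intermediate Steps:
y(O) = 0 (y(O) = 8*(O - O) = 8*0 = 0)
N(H) = H²/7
(246449 + 211718)/(y(-310) + N(179)) = (246449 + 211718)/(0 + (⅐)*179²) = 458167/(0 + (⅐)*32041) = 458167/(0 + 32041/7) = 458167/(32041/7) = 458167*(7/32041) = 3207169/32041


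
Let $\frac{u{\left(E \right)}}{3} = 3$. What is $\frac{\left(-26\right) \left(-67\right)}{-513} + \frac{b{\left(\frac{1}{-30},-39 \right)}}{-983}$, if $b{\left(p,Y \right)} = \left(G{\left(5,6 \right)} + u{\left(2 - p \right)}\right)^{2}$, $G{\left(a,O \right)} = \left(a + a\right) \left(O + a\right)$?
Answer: $- \frac{8976979}{504279} \approx -17.802$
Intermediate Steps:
$u{\left(E \right)} = 9$ ($u{\left(E \right)} = 3 \cdot 3 = 9$)
$G{\left(a,O \right)} = 2 a \left(O + a\right)$
$b{\left(p,Y \right)} = 14161$ ($b{\left(p,Y \right)} = \left(2 \cdot 5 \left(6 + 5\right) + 9\right)^{2} = \left(2 \cdot 5 \cdot 11 + 9\right)^{2} = \left(110 + 9\right)^{2} = 119^{2} = 14161$)
$\frac{\left(-26\right) \left(-67\right)}{-513} + \frac{b{\left(\frac{1}{-30},-39 \right)}}{-983} = \frac{\left(-26\right) \left(-67\right)}{-513} + \frac{14161}{-983} = 1742 \left(- \frac{1}{513}\right) + 14161 \left(- \frac{1}{983}\right) = - \frac{1742}{513} - \frac{14161}{983} = - \frac{8976979}{504279}$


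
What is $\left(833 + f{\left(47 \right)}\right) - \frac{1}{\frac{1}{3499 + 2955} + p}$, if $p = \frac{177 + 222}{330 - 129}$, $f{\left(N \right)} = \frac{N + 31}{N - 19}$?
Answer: $\frac{10038657897}{12018286} \approx 835.28$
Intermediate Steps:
$f{\left(N \right)} = \frac{31 + N}{-19 + N}$
$p = \frac{133}{67}$ ($p = \frac{399}{201} = 399 \cdot \frac{1}{201} = \frac{133}{67} \approx 1.9851$)
$\left(833 + f{\left(47 \right)}\right) - \frac{1}{\frac{1}{3499 + 2955} + p} = \left(833 + \frac{31 + 47}{-19 + 47}\right) - \frac{1}{\frac{1}{3499 + 2955} + \frac{133}{67}} = \left(833 + \frac{1}{28} \cdot 78\right) - \frac{1}{\frac{1}{6454} + \frac{133}{67}} = \left(833 + \frac{39}{14}\right) - \frac{1}{\frac{858449}{432418}} = \frac{11701}{14} - \frac{432418}{858449} = \frac{10038657897}{12018286}$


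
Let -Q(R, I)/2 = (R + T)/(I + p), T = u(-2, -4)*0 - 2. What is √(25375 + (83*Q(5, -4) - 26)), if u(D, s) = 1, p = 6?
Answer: 10*√251 ≈ 158.43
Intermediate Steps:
T = -2 (T = 1*0 - 2 = 0 - 2 = -2)
Q(R, I) = -2*(-2 + R)/(6 + I) (Q(R, I) = -2*(R - 2)/(I + 6) = -2*(-2 + R)/(6 + I))
√(25375 + (83*Q(5, -4) - 26)) = √(25375 + (83*(2*(2 - 1*5)/(6 - 4)) - 26)) = √(25375 + (83*(2*(2 - 5)/2) - 26)) = √(25375 + (83*(2*(½)*(-3)) - 26)) = √(25375 + (83*(-3) - 26)) = √(25375 + (-249 - 26)) = √(25375 - 275) = √25100 = 10*√251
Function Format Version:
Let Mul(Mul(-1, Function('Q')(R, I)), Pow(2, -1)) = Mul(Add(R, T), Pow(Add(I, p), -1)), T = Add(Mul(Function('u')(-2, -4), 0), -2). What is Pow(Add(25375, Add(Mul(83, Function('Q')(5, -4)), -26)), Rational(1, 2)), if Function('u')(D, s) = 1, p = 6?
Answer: Mul(10, Pow(251, Rational(1, 2))) ≈ 158.43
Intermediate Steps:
T = -2 (T = Add(Mul(1, 0), -2) = Add(0, -2) = -2)
Function('Q')(R, I) = Mul(-2, Pow(Add(6, I), -1), Add(-2, R)) (Function('Q')(R, I) = Mul(-2, Mul(Add(R, -2), Pow(Add(I, 6), -1))) = Mul(-2, Mul(Add(-2, R), Pow(Add(6, I), -1))) = Mul(-2, Mul(Pow(Add(6, I), -1), Add(-2, R))) = Mul(-2, Pow(Add(6, I), -1), Add(-2, R)))
Pow(Add(25375, Add(Mul(83, Function('Q')(5, -4)), -26)), Rational(1, 2)) = Pow(Add(25375, Add(Mul(83, Mul(2, Pow(Add(6, -4), -1), Add(2, Mul(-1, 5)))), -26)), Rational(1, 2)) = Pow(Add(25375, Add(Mul(83, Mul(2, Pow(2, -1), Add(2, -5))), -26)), Rational(1, 2)) = Pow(Add(25375, Add(Mul(83, Mul(2, Rational(1, 2), -3)), -26)), Rational(1, 2)) = Pow(Add(25375, Add(Mul(83, -3), -26)), Rational(1, 2)) = Pow(Add(25375, Add(-249, -26)), Rational(1, 2)) = Pow(Add(25375, -275), Rational(1, 2)) = Pow(25100, Rational(1, 2)) = Mul(10, Pow(251, Rational(1, 2)))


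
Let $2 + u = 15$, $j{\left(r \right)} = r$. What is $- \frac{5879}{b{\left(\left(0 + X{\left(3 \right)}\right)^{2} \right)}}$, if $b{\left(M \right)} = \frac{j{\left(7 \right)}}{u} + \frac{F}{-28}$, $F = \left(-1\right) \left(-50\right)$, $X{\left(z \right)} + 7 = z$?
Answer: $\frac{1069978}{227} \approx 4713.6$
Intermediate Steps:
$X{\left(z \right)} = -7 + z$
$u = 13$ ($u = -2 + 15 = 13$)
$F = 50$
$b{\left(M \right)} = - \frac{227}{182}$ ($b{\left(M \right)} = \frac{7}{13} + \frac{50}{-28} = 7 \cdot \frac{1}{13} + 50 \left(- \frac{1}{28}\right) = \frac{7}{13} - \frac{25}{14} = - \frac{227}{182}$)
$- \frac{5879}{b{\left(\left(0 + X{\left(3 \right)}\right)^{2} \right)}} = - \frac{5879}{- \frac{227}{182}} = \left(-5879\right) \left(- \frac{182}{227}\right) = \frac{1069978}{227}$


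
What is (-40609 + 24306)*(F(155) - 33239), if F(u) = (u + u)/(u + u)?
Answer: 541879114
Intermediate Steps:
F(u) = 1 (F(u) = (2*u)/((2*u)) = (2*u)*(1/(2*u)) = 1)
(-40609 + 24306)*(F(155) - 33239) = (-40609 + 24306)*(1 - 33239) = -16303*(-33238) = 541879114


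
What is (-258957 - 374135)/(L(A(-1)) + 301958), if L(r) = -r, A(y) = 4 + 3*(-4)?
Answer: -316546/150983 ≈ -2.0966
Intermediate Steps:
A(y) = -8 (A(y) = 4 - 12 = -8)
(-258957 - 374135)/(L(A(-1)) + 301958) = (-258957 - 374135)/(-1*(-8) + 301958) = -633092/(8 + 301958) = -633092/301966 = -633092*1/301966 = -316546/150983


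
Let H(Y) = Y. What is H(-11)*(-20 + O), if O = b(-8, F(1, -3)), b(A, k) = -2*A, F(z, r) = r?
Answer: 44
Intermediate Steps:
O = 16 (O = -2*(-8) = 16)
H(-11)*(-20 + O) = -11*(-20 + 16) = -11*(-4) = 44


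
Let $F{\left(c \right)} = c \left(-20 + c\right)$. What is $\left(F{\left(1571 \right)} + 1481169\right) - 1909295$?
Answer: $2008495$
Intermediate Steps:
$\left(F{\left(1571 \right)} + 1481169\right) - 1909295 = \left(1571 \left(-20 + 1571\right) + 1481169\right) - 1909295 = \left(1571 \cdot 1551 + 1481169\right) - 1909295 = \left(2436621 + 1481169\right) - 1909295 = 3917790 - 1909295 = 2008495$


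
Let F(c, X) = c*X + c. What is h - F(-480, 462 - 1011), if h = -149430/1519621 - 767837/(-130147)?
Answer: -52021355648688913/197774114287 ≈ -2.6303e+5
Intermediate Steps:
F(c, X) = c + X*c (F(c, X) = X*c + c = c + X*c)
h = 1147373363567/197774114287 (h = -149430*1/1519621 - 767837*(-1/130147) = -149430/1519621 + 767837/130147 = 1147373363567/197774114287 ≈ 5.8014)
h - F(-480, 462 - 1011) = 1147373363567/197774114287 - (-480)*(1 + (462 - 1011)) = 1147373363567/197774114287 - (-480)*(1 - 549) = 1147373363567/197774114287 - (-480)*(-548) = 1147373363567/197774114287 - 1*263040 = 1147373363567/197774114287 - 263040 = -52021355648688913/197774114287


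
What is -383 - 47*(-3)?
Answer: -242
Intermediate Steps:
-383 - 47*(-3) = -383 + 141 = -242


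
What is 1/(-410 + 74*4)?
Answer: -1/114 ≈ -0.0087719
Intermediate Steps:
1/(-410 + 74*4) = 1/(-410 + 296) = 1/(-114) = -1/114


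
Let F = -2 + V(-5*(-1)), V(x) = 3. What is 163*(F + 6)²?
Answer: 7987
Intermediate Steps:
F = 1 (F = -2 + 3 = 1)
163*(F + 6)² = 163*(1 + 6)² = 163*7² = 163*49 = 7987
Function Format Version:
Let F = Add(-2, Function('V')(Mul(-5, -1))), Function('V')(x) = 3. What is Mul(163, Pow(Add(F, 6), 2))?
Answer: 7987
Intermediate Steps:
F = 1 (F = Add(-2, 3) = 1)
Mul(163, Pow(Add(F, 6), 2)) = Mul(163, Pow(Add(1, 6), 2)) = Mul(163, Pow(7, 2)) = Mul(163, 49) = 7987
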